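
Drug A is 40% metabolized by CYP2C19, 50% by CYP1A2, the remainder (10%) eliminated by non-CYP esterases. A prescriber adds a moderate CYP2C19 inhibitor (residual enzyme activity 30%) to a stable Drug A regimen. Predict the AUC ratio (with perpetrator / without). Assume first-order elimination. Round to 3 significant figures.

CYP2C19: 0.4 × 0.3 = 0.12
CYP1A2: 0.5 (unchanged)
Other: 0.1 (unchanged)
CL_new/CL_old = 0.12 + 0.5 + 0.1 = 0.72.
AUC ratio = CL_old/CL_new = 1 / 0.72 = 1.39.

1.39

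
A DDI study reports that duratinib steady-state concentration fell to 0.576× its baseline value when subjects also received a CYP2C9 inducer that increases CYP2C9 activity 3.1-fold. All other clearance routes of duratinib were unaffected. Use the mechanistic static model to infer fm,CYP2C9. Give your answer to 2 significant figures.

0.35

CL'/CL = 1 / 0.576 = 1.736
3.1·fm + (1 − fm) = 1.736
fm = (1.736 − 1) / (3.1 − 1) = 0.35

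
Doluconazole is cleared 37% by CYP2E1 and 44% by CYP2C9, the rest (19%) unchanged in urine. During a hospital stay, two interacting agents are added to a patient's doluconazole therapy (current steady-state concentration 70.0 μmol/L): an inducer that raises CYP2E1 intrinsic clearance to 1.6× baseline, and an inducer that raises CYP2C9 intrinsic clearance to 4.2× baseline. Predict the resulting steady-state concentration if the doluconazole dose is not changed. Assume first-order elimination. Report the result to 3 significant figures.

26.6 μmol/L

The CYP2E1 pathway (37% of clearance) is boosted to 1.6× activity: 0.37 × 1.6 = 0.592.
The CYP2C9 pathway (44% of clearance) is boosted to 4.2× activity: 0.44 × 4.2 = 1.848.
Non-CYP routes (19%) are unchanged.
CL_new/CL_old = 0.592 + 1.848 + 0.19 = 2.63.
Dividing the baseline by the relative clearance: 70.0 / 2.63 = 26.6 μmol/L.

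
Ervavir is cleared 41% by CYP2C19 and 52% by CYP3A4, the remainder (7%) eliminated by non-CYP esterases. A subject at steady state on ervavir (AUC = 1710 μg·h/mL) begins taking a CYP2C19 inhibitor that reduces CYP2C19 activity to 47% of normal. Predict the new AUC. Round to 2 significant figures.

CYP2C19: 0.41 × 0.47 = 0.1927
CYP3A4: 0.52 (unchanged)
Other: 0.07 (unchanged)
CL_new/CL_old = 0.1927 + 0.52 + 0.07 = 0.7827.
AUC ∝ 1/CL, so new value = 1710 / 0.7827 = 2.2 × 10³ μg·h/mL.

2.2 × 10³ μg·h/mL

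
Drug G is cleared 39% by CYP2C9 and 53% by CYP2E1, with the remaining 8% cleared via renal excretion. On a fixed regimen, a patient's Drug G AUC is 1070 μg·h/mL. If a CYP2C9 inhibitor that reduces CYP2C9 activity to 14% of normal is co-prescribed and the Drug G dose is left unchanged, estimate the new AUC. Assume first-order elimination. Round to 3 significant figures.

1.61 × 10³ μg·h/mL

CYP2C9: 0.39 × 0.14 = 0.0546
CYP2E1: 0.53 (unchanged)
Other: 0.08 (unchanged)
CL_new/CL_old = 0.0546 + 0.53 + 0.08 = 0.6646.
AUC ∝ 1/CL, so new value = 1070 / 0.6646 = 1.61 × 10³ μg·h/mL.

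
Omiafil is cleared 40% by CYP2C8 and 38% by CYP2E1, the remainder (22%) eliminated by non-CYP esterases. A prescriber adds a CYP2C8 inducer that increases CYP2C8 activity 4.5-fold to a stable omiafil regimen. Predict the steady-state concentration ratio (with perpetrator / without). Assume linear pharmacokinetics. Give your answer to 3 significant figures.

0.417

The CYP2C8 pathway (40% of clearance) is boosted to 4.5× activity: 0.4 × 4.5 = 1.8.
CYP2E1 (38%) and the residual 22% are unaffected.
CL_new/CL_old = 1.8 + 0.38 + 0.22 = 2.4.
Steady-state concentration is inversely proportional to clearance, so the fold-change is 1 / 2.4 = 0.417.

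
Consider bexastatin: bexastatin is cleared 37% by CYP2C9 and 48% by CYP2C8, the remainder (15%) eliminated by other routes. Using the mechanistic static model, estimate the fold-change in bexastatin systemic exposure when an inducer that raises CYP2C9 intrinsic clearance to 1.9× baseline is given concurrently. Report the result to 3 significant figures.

The CYP2C9 pathway (37% of clearance) rises to 1.9× activity: 0.37 × 1.9 = 0.703.
CYP2C8 (48%) and the residual 15% are unaffected.
Relative clearance = 0.703 + 0.48 + 0.15 = 1.333.
Systemic exposure ratio = CL_old/CL_new = 1 / 1.333 = 0.750.

0.750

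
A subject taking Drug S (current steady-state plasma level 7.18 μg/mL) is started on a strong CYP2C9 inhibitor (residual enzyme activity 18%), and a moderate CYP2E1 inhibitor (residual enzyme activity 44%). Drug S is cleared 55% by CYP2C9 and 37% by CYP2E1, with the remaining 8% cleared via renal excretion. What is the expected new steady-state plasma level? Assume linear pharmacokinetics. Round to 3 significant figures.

CYP2C9: 0.55 × 0.18 = 0.099
CYP2E1: 0.37 × 0.44 = 0.1628
Other: 0.08 (unchanged)
Relative clearance = 0.099 + 0.1628 + 0.08 = 0.3418.
Dividing the baseline by the relative clearance: 7.18 / 0.3418 = 21.0 μg/mL.

21.0 μg/mL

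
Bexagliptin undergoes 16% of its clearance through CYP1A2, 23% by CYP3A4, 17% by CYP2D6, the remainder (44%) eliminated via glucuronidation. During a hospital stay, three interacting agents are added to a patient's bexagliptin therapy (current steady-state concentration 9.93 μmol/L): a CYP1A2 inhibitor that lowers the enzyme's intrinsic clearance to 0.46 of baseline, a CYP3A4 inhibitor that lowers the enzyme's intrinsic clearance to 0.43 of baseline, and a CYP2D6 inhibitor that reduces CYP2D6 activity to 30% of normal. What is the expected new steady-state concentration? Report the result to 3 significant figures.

15.0 μmol/L

The CYP1A2 pathway (16% of clearance) falls to 0.46× activity: 0.16 × 0.46 = 0.0736.
The CYP3A4 pathway (23% of clearance) falls to 0.43× activity: 0.23 × 0.43 = 0.0989.
The CYP2D6 pathway (17% of clearance) drops to 0.3× activity: 0.17 × 0.3 = 0.051.
The remaining 44% of clearance is unaffected.
Relative clearance = 0.0736 + 0.0989 + 0.051 + 0.44 = 0.6635.
Steady-state concentration ∝ 1/CL: new value = 9.93 / 0.6635 = 15.0 μmol/L.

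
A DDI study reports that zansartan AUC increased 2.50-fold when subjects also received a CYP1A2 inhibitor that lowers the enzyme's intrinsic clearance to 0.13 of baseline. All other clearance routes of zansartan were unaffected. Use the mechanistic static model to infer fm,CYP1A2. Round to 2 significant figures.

0.69

CL'/CL = 1 / 2.50 = 0.4
0.13·fm + (1 − fm) = 0.4
fm = (0.4 − 1) / (0.13 − 1) = 0.69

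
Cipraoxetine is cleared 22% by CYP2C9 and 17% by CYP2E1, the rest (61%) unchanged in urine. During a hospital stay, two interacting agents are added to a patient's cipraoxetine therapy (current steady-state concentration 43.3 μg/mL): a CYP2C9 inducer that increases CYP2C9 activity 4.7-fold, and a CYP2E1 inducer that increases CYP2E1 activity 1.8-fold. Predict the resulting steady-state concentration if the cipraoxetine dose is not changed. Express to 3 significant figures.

The CYP2C9 pathway (22% of clearance) is boosted to 4.7× activity: 0.22 × 4.7 = 1.034.
The CYP2E1 pathway (17% of clearance) is boosted to 1.8× activity: 0.17 × 1.8 = 0.306.
The remaining 61% of clearance is unaffected.
CL_new/CL_old = 1.034 + 0.306 + 0.61 = 1.95.
Dividing the baseline by the relative clearance: 43.3 / 1.95 = 22.2 μg/mL.

22.2 μg/mL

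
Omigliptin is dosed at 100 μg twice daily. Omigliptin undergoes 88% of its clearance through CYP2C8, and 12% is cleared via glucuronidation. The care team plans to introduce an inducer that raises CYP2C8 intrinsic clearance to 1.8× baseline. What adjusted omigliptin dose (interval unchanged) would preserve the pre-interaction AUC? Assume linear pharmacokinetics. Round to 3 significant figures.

The CYP2C8 pathway (88% of clearance) increases to 1.8× activity: 0.88 × 1.8 = 1.584.
The remaining 12% of clearance is unaffected.
Relative clearance = 1.584 + 0.12 = 1.704.
Css,avg = (dose rate)/CL, so holding Css fixed requires dose ∝ CL: 100 × 1.704 = 170 μg.

170 μg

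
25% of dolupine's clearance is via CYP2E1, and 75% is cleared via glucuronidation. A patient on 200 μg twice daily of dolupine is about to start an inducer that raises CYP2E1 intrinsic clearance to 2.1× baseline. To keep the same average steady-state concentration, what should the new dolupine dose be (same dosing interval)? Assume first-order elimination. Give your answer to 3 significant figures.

255 μg

CYP2E1: 0.25 × 2.1 = 0.525
Other: 0.75 (unchanged)
Relative clearance = 0.525 + 0.75 = 1.275.
To maintain the same steady-state level, dose must scale with clearance: new dose = 200 × 1.275 = 255 μg.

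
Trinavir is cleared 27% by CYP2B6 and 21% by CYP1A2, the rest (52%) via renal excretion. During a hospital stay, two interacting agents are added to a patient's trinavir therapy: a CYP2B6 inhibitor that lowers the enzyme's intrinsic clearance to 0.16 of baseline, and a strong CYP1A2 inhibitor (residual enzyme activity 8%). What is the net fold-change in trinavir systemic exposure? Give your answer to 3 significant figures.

1.72

CYP2B6: 0.27 × 0.16 = 0.0432
CYP1A2: 0.21 × 0.08 = 0.0168
Other: 0.52 (unchanged)
CL_new/CL_old = 0.0432 + 0.0168 + 0.52 = 0.58.
Net systemic exposure ratio = 1 / 0.58 = 1.72.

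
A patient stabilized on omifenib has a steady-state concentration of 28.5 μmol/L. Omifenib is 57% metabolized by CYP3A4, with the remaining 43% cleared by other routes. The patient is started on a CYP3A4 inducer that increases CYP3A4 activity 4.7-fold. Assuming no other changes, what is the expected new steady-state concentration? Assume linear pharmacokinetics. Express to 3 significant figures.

The CYP3A4 pathway (57% of clearance) rises to 4.7× activity: 0.57 × 4.7 = 2.679.
The remaining 43% of clearance is unaffected.
New clearance relative to baseline: 2.679 + 0.43 = 3.109.
With dosing unchanged, steady-state concentration scales as 1/CL: 28.5 / 3.109 = 9.17 μmol/L.

9.17 μmol/L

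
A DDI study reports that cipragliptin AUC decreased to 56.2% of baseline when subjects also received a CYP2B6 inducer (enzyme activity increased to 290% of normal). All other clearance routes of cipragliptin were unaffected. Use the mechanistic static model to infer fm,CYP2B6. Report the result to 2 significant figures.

0.41

CL'/CL = 1 / 0.562 = 1.779
2.9·fm + (1 − fm) = 1.779
fm = (1.779 − 1) / (2.9 − 1) = 0.41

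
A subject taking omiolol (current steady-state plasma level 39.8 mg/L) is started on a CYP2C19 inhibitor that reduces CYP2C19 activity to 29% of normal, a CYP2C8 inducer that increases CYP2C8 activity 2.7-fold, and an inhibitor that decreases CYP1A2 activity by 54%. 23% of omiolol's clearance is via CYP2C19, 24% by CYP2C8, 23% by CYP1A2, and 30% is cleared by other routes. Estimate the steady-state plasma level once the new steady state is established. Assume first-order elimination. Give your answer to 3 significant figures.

35.5 mg/L

The CYP2C19 pathway (23% of clearance) drops to 0.29× activity: 0.23 × 0.29 = 0.0667.
The CYP2C8 pathway (24% of clearance) increases to 2.7× activity: 0.24 × 2.7 = 0.648.
The CYP1A2 pathway (23% of clearance) drops to 0.46× activity: 0.23 × 0.46 = 0.1058.
The remaining 30% of clearance is unaffected.
CL_new/CL_old = 0.0667 + 0.648 + 0.1058 + 0.3 = 1.1205.
Steady-state plasma level ∝ 1/CL: new value = 39.8 / 1.1205 = 35.5 mg/L.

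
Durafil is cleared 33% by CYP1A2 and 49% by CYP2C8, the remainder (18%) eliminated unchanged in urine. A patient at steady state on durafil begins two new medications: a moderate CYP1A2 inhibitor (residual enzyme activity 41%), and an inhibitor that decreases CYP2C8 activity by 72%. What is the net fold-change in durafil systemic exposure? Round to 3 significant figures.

The CYP1A2 pathway (33% of clearance) falls to 0.41× activity: 0.33 × 0.41 = 0.1353.
The CYP2C8 pathway (49% of clearance) drops to 0.28× activity: 0.49 × 0.28 = 0.1372.
Non-CYP routes (18%) are unchanged.
Relative clearance = 0.1353 + 0.1372 + 0.18 = 0.4525.
Systemic exposure ∝ 1/CL: fold-change = 1 / 0.4525 = 2.21.

2.21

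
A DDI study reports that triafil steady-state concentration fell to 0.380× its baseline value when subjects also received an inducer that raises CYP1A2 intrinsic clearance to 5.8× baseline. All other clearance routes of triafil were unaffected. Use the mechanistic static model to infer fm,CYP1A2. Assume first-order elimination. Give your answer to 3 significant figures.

Let x = fm,CYP1A2. Because steady-state concentration ∝ 1/CL, relative clearance rose to 1/0.380 = 2.632.
Setting x·5.8 + (1 − x) = 2.632 and solving: x = (2.632 − 1)/(5.8 − 1) = 0.340.

0.340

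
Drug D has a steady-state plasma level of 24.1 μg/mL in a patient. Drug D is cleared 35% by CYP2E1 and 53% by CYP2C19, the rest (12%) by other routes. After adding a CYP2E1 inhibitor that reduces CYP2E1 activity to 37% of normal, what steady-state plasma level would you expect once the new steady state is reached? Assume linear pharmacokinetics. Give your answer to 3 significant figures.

30.9 μg/mL

The CYP2E1 pathway (35% of clearance) is reduced to 0.37× activity: 0.35 × 0.37 = 0.1295.
CYP2C19 (53%) and the residual 12% are unaffected.
New clearance relative to baseline: 0.1295 + 0.53 + 0.12 = 0.7795.
New steady-state plasma level = baseline ÷ relative clearance = 24.1 / 0.7795 = 30.9 μg/mL.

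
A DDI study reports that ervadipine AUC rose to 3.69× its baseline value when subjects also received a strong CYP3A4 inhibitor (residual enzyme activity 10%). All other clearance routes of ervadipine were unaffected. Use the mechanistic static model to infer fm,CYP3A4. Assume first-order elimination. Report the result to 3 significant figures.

Call the CYP3A4 fraction fm. After the interaction, CL_new/CL_old = fm × 0.1 + (1 − fm).
AUC ratio = 1 / (new CL fraction), so new CL fraction = 1 / 3.69 = 0.271.
fm × 0.1 + 1 − fm = 0.271  ⇒  fm × (0.1 − 1) = −0.729  ⇒  fm = 0.810.

0.810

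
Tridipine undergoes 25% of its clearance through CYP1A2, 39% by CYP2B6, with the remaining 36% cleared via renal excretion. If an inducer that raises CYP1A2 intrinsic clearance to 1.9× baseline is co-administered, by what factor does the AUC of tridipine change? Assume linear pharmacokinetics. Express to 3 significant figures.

CYP1A2: 0.25 × 1.9 = 0.475
CYP2B6: 0.39 (unchanged)
Other: 0.36 (unchanged)
CL_new/CL_old = 0.475 + 0.39 + 0.36 = 1.225.
Since AUC ∝ 1/CL, the ratio is 1 / 1.225 = 0.816.

0.816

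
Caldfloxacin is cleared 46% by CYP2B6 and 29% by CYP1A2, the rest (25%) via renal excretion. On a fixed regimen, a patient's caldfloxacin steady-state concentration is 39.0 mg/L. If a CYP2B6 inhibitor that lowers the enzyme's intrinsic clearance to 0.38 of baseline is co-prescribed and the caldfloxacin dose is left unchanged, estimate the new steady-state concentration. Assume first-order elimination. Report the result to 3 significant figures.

CYP2B6: 0.46 × 0.38 = 0.1748
CYP1A2: 0.29 (unchanged)
Other: 0.25 (unchanged)
Relative clearance = 0.1748 + 0.29 + 0.25 = 0.7148.
With dosing unchanged, steady-state concentration scales as 1/CL: 39.0 / 0.7148 = 54.6 mg/L.

54.6 mg/L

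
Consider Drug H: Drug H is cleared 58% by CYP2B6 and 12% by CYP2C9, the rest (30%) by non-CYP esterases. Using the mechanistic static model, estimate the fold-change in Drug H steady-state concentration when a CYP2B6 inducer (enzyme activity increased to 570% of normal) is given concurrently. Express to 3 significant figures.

CYP2B6: 0.58 × 5.7 = 3.306
CYP2C9: 0.12 (unchanged)
Other: 0.3 (unchanged)
New clearance relative to baseline: 3.306 + 0.12 + 0.3 = 3.726.
Steady-state concentration ratio = CL_old/CL_new = 1 / 3.726 = 0.268.

0.268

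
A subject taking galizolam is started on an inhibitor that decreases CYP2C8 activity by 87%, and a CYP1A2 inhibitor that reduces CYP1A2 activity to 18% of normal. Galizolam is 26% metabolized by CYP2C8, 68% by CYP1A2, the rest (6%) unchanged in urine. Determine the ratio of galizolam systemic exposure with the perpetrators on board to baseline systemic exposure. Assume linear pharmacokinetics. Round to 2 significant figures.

4.6

CYP2C8: 0.26 × 0.13 = 0.0338
CYP1A2: 0.68 × 0.18 = 0.1224
Other: 0.06 (unchanged)
CL_new/CL_old = 0.0338 + 0.1224 + 0.06 = 0.2162.
Because systemic exposure varies inversely with clearance, the combined effect is 1 / 0.2162 = 4.6.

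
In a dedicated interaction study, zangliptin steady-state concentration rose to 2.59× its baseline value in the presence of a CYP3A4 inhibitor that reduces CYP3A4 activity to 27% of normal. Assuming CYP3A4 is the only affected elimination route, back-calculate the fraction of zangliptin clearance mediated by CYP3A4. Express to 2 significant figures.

CL'/CL = 1 / 2.59 = 0.3861
0.27·fm + (1 − fm) = 0.3861
fm = (0.3861 − 1) / (0.27 − 1) = 0.84

0.84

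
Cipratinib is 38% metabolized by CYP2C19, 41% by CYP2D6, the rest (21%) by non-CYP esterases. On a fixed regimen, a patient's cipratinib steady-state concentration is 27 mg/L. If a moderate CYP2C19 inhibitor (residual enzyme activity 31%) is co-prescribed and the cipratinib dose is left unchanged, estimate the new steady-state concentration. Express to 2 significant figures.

37 mg/L

The CYP2C19 pathway (38% of clearance) drops to 0.31× activity: 0.38 × 0.31 = 0.1178.
CYP2D6 (41%) and the residual 21% are unaffected.
CL_new/CL_old = 0.1178 + 0.41 + 0.21 = 0.7378.
With dosing unchanged, steady-state concentration scales as 1/CL: 27 / 0.7378 = 37 mg/L.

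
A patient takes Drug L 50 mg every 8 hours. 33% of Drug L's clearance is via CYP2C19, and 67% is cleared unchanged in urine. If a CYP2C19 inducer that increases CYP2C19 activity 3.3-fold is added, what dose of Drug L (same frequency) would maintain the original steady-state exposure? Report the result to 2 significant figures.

The CYP2C19 pathway (33% of clearance) increases to 3.3× activity: 0.33 × 3.3 = 1.089.
Non-CYP routes (67%) are unchanged.
New clearance relative to baseline: 1.089 + 0.67 = 1.759.
Exposure is unchanged when dose changes in proportion to clearance. New dose = 50 mg × 1.759 = 88 mg.

88 mg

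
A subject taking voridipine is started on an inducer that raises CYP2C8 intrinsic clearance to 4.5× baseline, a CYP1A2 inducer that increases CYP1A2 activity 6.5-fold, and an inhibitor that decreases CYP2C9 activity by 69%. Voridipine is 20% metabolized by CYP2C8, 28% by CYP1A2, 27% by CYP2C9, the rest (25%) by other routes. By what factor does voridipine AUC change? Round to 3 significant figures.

CYP2C8: 0.2 × 4.5 = 0.9
CYP1A2: 0.28 × 6.5 = 1.82
CYP2C9: 0.27 × 0.31 = 0.0837
Other: 0.25 (unchanged)
CL_new/CL_old = 0.9 + 1.82 + 0.0837 + 0.25 = 3.0537.
Because AUC varies inversely with clearance, the combined effect is 1 / 3.0537 = 0.327.

0.327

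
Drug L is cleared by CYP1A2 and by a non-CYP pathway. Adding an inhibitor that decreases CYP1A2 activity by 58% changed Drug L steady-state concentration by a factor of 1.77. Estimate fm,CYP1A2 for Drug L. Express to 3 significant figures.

CL'/CL = 1 / 1.77 = 0.565
0.42·fm + (1 − fm) = 0.565
fm = (0.565 − 1) / (0.42 − 1) = 0.750

0.750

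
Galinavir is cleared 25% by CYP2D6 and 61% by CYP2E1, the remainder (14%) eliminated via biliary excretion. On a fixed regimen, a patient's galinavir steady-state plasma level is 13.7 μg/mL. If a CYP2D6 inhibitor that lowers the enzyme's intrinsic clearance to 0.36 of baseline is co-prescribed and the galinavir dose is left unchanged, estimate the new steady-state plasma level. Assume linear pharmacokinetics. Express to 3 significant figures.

16.3 μg/mL

The CYP2D6 pathway (25% of clearance) drops to 0.36× activity: 0.25 × 0.36 = 0.09.
CYP2E1 (61%) and the residual 14% are unaffected.
Relative clearance = 0.09 + 0.61 + 0.14 = 0.84.
With dosing unchanged, steady-state plasma level scales as 1/CL: 13.7 / 0.84 = 16.3 μg/mL.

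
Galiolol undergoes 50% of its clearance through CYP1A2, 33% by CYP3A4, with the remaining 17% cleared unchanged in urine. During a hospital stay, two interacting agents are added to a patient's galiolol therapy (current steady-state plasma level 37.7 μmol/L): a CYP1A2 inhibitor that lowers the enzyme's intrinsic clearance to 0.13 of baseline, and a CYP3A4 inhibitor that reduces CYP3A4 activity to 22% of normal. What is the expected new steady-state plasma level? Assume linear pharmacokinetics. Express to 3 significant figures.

123 μmol/L

CYP1A2: 0.5 × 0.13 = 0.065
CYP3A4: 0.33 × 0.22 = 0.0726
Other: 0.17 (unchanged)
CL_new/CL_old = 0.065 + 0.0726 + 0.17 = 0.3076.
Steady-state plasma level ∝ 1/CL: new value = 37.7 / 0.3076 = 123 μmol/L.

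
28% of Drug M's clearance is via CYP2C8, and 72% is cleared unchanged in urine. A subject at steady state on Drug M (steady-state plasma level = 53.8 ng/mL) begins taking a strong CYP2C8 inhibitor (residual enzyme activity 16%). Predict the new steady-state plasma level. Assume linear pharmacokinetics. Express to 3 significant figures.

CYP2C8: 0.28 × 0.16 = 0.0448
Other: 0.72 (unchanged)
Relative clearance = 0.0448 + 0.72 = 0.7648.
New steady-state plasma level = baseline ÷ relative clearance = 53.8 / 0.7648 = 70.3 ng/mL.

70.3 ng/mL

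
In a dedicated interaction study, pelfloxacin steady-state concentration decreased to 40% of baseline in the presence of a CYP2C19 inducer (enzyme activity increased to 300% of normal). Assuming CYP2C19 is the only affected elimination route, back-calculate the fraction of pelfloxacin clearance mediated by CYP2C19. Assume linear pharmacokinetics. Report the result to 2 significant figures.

0.75

Let x = fm,CYP2C19. Because steady-state concentration ∝ 1/CL, relative clearance rose to 1/0.400 = 2.5.
Only the CYP2C19 route changed, so 2.5 = x·3 + (1 − x), giving x = 0.75.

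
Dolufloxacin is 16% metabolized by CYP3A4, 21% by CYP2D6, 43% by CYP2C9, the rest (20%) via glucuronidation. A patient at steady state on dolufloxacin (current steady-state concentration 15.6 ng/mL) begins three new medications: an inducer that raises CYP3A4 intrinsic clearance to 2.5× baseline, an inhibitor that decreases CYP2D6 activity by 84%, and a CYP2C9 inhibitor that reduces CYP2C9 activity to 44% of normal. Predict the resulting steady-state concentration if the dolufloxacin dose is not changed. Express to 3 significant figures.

19.0 ng/mL

CYP3A4: 0.16 × 2.5 = 0.4
CYP2D6: 0.21 × 0.16 = 0.0336
CYP2C9: 0.43 × 0.44 = 0.1892
Other: 0.2 (unchanged)
New clearance relative to baseline: 0.4 + 0.0336 + 0.1892 + 0.2 = 0.8228.
Dividing the baseline by the relative clearance: 15.6 / 0.8228 = 19.0 ng/mL.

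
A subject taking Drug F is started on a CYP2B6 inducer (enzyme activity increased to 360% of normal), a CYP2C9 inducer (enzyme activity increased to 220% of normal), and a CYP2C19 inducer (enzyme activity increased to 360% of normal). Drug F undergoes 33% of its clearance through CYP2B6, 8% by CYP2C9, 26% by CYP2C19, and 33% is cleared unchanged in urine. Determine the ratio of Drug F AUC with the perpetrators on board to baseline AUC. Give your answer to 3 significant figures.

0.380

The CYP2B6 pathway (33% of clearance) increases to 3.6× activity: 0.33 × 3.6 = 1.188.
The CYP2C9 pathway (8% of clearance) rises to 2.2× activity: 0.08 × 2.2 = 0.176.
The CYP2C19 pathway (26% of clearance) is boosted to 3.6× activity: 0.26 × 3.6 = 0.936.
The remaining 33% of clearance is unaffected.
Relative clearance = 1.188 + 0.176 + 0.936 + 0.33 = 2.63.
Net AUC ratio = 1 / 2.63 = 0.380.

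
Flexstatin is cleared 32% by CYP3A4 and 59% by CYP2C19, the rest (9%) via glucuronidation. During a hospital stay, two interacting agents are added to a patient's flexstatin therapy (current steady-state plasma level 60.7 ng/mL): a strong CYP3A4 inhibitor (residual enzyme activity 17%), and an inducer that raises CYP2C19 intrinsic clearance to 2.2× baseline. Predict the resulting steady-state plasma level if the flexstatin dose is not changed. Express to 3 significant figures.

The CYP3A4 pathway (32% of clearance) drops to 0.17× activity: 0.32 × 0.17 = 0.0544.
The CYP2C19 pathway (59% of clearance) is boosted to 2.2× activity: 0.59 × 2.2 = 1.298.
The remaining 9% of clearance is unaffected.
Relative clearance = 0.0544 + 1.298 + 0.09 = 1.4424.
Steady-state plasma level ∝ 1/CL: new value = 60.7 / 1.4424 = 42.1 ng/mL.

42.1 ng/mL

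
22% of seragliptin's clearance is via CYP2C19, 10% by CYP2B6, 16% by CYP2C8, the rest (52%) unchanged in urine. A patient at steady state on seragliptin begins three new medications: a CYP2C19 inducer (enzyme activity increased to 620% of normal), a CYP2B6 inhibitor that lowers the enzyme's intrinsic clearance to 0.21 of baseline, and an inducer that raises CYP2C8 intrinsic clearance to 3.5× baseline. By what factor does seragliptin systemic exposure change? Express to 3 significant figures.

The CYP2C19 pathway (22% of clearance) is boosted to 6.2× activity: 0.22 × 6.2 = 1.364.
The CYP2B6 pathway (10% of clearance) drops to 0.21× activity: 0.1 × 0.21 = 0.021.
The CYP2C8 pathway (16% of clearance) is boosted to 3.5× activity: 0.16 × 3.5 = 0.56.
The remaining 52% of clearance is unaffected.
CL_new/CL_old = 1.364 + 0.021 + 0.56 + 0.52 = 2.465.
Net systemic exposure ratio = 1 / 2.465 = 0.406.

0.406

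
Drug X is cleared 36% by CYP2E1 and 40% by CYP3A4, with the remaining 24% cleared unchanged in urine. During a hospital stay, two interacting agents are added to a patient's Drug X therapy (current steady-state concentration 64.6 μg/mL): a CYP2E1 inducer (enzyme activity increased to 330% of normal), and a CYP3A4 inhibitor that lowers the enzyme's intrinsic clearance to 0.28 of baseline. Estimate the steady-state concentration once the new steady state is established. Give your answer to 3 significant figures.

CYP2E1: 0.36 × 3.3 = 1.188
CYP3A4: 0.4 × 0.28 = 0.112
Other: 0.24 (unchanged)
CL_new/CL_old = 1.188 + 0.112 + 0.24 = 1.54.
Dividing the baseline by the relative clearance: 64.6 / 1.54 = 41.9 μg/mL.

41.9 μg/mL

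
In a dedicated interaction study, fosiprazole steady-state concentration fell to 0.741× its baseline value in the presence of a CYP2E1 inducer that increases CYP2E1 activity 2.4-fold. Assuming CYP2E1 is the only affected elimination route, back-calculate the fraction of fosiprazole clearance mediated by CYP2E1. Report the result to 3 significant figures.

0.250

CL'/CL = 1 / 0.741 = 1.35
2.4·fm + (1 − fm) = 1.35
fm = (1.35 − 1) / (2.4 − 1) = 0.250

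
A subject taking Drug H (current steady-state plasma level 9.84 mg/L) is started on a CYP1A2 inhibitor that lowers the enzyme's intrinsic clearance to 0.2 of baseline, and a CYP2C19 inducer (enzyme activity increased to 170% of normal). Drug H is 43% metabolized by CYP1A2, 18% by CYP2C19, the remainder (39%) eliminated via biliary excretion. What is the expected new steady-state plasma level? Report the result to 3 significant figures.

12.6 mg/L

CYP1A2: 0.43 × 0.2 = 0.086
CYP2C19: 0.18 × 1.7 = 0.306
Other: 0.39 (unchanged)
CL_new/CL_old = 0.086 + 0.306 + 0.39 = 0.782.
Steady-state plasma level ∝ 1/CL: new value = 9.84 / 0.782 = 12.6 mg/L.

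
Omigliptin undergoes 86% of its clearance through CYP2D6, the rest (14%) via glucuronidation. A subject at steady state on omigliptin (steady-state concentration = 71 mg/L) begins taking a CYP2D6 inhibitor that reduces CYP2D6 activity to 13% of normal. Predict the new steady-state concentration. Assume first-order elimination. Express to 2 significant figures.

The CYP2D6 pathway (86% of clearance) falls to 0.13× activity: 0.86 × 0.13 = 0.1118.
The remaining 14% of clearance is unaffected.
CL_new/CL_old = 0.1118 + 0.14 = 0.2518.
Steady-state concentration ∝ 1/CL, so new value = 71 / 0.2518 = 2.8 × 10² mg/L.

2.8 × 10² mg/L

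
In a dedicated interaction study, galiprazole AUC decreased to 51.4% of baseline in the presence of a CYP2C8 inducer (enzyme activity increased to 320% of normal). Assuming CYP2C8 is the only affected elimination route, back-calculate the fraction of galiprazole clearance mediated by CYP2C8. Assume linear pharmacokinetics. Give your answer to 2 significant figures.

0.43

CL'/CL = 1 / 0.514 = 1.946
3.2·fm + (1 − fm) = 1.946
fm = (1.946 − 1) / (3.2 − 1) = 0.43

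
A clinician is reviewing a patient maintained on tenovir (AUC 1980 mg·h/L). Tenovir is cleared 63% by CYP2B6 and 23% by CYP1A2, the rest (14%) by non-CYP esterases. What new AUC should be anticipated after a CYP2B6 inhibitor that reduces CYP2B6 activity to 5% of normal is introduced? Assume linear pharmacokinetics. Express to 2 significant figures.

4.9 × 10³ mg·h/L

CYP2B6: 0.63 × 0.05 = 0.0315
CYP1A2: 0.23 (unchanged)
Other: 0.14 (unchanged)
CL_new/CL_old = 0.0315 + 0.23 + 0.14 = 0.4015.
With dosing unchanged, AUC scales as 1/CL: 1980 / 0.4015 = 4.9 × 10³ mg·h/L.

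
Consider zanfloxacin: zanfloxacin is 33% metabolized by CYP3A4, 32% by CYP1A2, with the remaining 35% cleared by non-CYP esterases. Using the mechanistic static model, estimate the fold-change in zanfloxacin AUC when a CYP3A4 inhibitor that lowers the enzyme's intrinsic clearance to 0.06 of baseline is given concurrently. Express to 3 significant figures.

The CYP3A4 pathway (33% of clearance) drops to 0.06× activity: 0.33 × 0.06 = 0.0198.
CYP1A2 (32%) and the residual 35% are unaffected.
New clearance relative to baseline: 0.0198 + 0.32 + 0.35 = 0.6898.
AUC ratio = CL_old/CL_new = 1 / 0.6898 = 1.45.

1.45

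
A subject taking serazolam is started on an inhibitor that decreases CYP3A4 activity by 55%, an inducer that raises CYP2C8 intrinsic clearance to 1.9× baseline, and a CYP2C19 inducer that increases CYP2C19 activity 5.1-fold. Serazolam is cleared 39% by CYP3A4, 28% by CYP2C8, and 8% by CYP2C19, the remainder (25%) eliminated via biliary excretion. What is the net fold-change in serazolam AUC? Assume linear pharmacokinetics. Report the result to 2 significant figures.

0.73

The CYP3A4 pathway (39% of clearance) drops to 0.45× activity: 0.39 × 0.45 = 0.1755.
The CYP2C8 pathway (28% of clearance) increases to 1.9× activity: 0.28 × 1.9 = 0.532.
The CYP2C19 pathway (8% of clearance) increases to 5.1× activity: 0.08 × 5.1 = 0.408.
Non-CYP routes (25%) are unchanged.
Relative clearance = 0.1755 + 0.532 + 0.408 + 0.25 = 1.3655.
Because AUC varies inversely with clearance, the combined effect is 1 / 1.3655 = 0.73.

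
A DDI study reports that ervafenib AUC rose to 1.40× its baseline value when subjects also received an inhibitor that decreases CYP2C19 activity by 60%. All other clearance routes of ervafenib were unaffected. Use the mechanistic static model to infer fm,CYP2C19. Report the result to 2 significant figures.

CL'/CL = 1 / 1.40 = 0.7143
0.4·fm + (1 − fm) = 0.7143
fm = (0.7143 − 1) / (0.4 − 1) = 0.48

0.48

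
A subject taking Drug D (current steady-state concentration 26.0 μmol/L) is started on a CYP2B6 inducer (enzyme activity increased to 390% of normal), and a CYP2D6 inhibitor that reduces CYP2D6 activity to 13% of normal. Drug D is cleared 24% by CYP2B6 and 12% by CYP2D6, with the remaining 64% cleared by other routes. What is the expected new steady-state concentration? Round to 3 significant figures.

The CYP2B6 pathway (24% of clearance) increases to 3.9× activity: 0.24 × 3.9 = 0.936.
The CYP2D6 pathway (12% of clearance) is reduced to 0.13× activity: 0.12 × 0.13 = 0.0156.
The remaining 64% of clearance is unaffected.
Relative clearance = 0.936 + 0.0156 + 0.64 = 1.5916.
Steady-state concentration ∝ 1/CL: new value = 26.0 / 1.5916 = 16.3 μmol/L.

16.3 μmol/L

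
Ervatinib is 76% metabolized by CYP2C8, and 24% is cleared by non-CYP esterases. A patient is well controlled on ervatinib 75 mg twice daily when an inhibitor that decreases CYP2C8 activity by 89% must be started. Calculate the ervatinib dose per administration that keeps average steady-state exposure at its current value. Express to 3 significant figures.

24.3 mg

The CYP2C8 pathway (76% of clearance) is reduced to 0.11× activity: 0.76 × 0.11 = 0.0836.
Non-CYP routes (24%) are unchanged.
Relative clearance = 0.0836 + 0.24 = 0.3236.
To maintain the same steady-state level, dose must scale with clearance: new dose = 75 × 0.3236 = 24.3 mg.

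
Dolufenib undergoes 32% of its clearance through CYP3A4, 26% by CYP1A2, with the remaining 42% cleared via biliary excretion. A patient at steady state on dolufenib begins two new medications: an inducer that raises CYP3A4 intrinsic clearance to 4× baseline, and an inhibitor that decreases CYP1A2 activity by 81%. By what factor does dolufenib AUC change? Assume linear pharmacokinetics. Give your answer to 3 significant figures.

CYP3A4: 0.32 × 4 = 1.28
CYP1A2: 0.26 × 0.19 = 0.0494
Other: 0.42 (unchanged)
New clearance relative to baseline: 1.28 + 0.0494 + 0.42 = 1.7494.
Net AUC ratio = 1 / 1.7494 = 0.572.

0.572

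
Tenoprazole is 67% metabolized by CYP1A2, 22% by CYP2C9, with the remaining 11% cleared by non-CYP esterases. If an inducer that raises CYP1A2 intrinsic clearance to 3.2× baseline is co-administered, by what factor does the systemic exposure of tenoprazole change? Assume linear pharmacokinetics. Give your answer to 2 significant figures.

The CYP1A2 pathway (67% of clearance) increases to 3.2× activity: 0.67 × 3.2 = 2.144.
CYP2C9 (22%) and the residual 11% are unaffected.
Relative clearance = 2.144 + 0.22 + 0.11 = 2.474.
Systemic exposure is inversely proportional to clearance, so the fold-change is 1 / 2.474 = 0.40.

0.40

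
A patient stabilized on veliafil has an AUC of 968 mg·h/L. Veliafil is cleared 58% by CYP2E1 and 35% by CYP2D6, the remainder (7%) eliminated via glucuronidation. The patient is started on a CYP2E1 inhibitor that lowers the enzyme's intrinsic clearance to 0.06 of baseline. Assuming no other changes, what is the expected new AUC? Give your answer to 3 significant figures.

2.13 × 10³ mg·h/L

The CYP2E1 pathway (58% of clearance) falls to 0.06× activity: 0.58 × 0.06 = 0.0348.
CYP2D6 (35%) and the residual 7% are unaffected.
CL_new/CL_old = 0.0348 + 0.35 + 0.07 = 0.4548.
With dosing unchanged, AUC scales as 1/CL: 968 / 0.4548 = 2.13 × 10³ mg·h/L.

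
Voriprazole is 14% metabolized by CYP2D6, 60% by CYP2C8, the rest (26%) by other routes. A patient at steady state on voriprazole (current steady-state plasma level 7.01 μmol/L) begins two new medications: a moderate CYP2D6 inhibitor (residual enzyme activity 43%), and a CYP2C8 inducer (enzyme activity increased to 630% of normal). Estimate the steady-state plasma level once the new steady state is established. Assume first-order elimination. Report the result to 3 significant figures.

1.71 μmol/L

The CYP2D6 pathway (14% of clearance) is reduced to 0.43× activity: 0.14 × 0.43 = 0.0602.
The CYP2C8 pathway (60% of clearance) rises to 6.3× activity: 0.6 × 6.3 = 3.78.
The remaining 26% of clearance is unaffected.
Relative clearance = 0.0602 + 3.78 + 0.26 = 4.1002.
Steady-state plasma level ∝ 1/CL: new value = 7.01 / 4.1002 = 1.71 μmol/L.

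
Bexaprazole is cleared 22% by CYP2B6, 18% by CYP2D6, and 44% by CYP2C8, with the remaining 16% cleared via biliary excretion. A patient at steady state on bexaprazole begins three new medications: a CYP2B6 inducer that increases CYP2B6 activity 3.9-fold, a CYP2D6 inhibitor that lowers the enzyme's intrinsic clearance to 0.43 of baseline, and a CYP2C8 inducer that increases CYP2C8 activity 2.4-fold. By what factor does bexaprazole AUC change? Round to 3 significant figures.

CYP2B6: 0.22 × 3.9 = 0.858
CYP2D6: 0.18 × 0.43 = 0.0774
CYP2C8: 0.44 × 2.4 = 1.056
Other: 0.16 (unchanged)
New clearance relative to baseline: 0.858 + 0.0774 + 1.056 + 0.16 = 2.1514.
Because AUC varies inversely with clearance, the combined effect is 1 / 2.1514 = 0.465.

0.465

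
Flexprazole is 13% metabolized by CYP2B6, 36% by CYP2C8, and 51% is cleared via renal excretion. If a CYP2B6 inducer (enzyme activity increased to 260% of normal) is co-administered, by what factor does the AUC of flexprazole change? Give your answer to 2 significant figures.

0.83

The CYP2B6 pathway (13% of clearance) is boosted to 2.6× activity: 0.13 × 2.6 = 0.338.
CYP2C8 (36%) and the residual 51% are unaffected.
New clearance relative to baseline: 0.338 + 0.36 + 0.51 = 1.208.
AUC is inversely proportional to clearance, so the fold-change is 1 / 1.208 = 0.83.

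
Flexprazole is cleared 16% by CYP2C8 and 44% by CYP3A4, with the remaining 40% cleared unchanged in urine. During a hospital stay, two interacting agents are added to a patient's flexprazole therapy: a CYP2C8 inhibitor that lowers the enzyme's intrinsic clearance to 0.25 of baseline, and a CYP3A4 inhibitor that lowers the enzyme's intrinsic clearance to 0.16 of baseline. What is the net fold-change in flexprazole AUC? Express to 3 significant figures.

1.96

The CYP2C8 pathway (16% of clearance) is reduced to 0.25× activity: 0.16 × 0.25 = 0.04.
The CYP3A4 pathway (44% of clearance) is reduced to 0.16× activity: 0.44 × 0.16 = 0.0704.
The remaining 40% of clearance is unaffected.
CL_new/CL_old = 0.04 + 0.0704 + 0.4 = 0.5104.
AUC ∝ 1/CL: fold-change = 1 / 0.5104 = 1.96.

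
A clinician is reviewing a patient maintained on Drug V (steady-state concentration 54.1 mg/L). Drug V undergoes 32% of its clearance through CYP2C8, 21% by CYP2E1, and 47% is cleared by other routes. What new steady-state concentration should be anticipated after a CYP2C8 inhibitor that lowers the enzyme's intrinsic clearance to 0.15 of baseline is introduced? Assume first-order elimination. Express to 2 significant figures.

The CYP2C8 pathway (32% of clearance) is reduced to 0.15× activity: 0.32 × 0.15 = 0.048.
CYP2E1 (21%) and the residual 47% are unaffected.
Relative clearance = 0.048 + 0.21 + 0.47 = 0.728.
With dosing unchanged, steady-state concentration scales as 1/CL: 54.1 / 0.728 = 74 mg/L.

74 mg/L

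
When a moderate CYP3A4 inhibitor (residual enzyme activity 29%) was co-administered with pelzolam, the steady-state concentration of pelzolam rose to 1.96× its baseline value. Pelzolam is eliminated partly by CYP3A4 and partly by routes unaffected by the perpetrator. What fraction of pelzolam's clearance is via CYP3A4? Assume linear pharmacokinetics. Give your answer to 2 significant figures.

0.69

Write x for the fraction cleared via CYP3A4. The observed steady-state concentration change means clearance fell to 1/1.96 = 0.5102 of baseline.
Only the CYP3A4 route changed, so 0.5102 = x·0.29 + (1 − x), giving x = 0.69.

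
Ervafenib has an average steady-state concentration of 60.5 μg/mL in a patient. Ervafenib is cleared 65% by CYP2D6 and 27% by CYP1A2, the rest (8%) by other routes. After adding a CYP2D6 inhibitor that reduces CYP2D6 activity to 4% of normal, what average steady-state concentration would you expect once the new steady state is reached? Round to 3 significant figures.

161 μg/mL

CYP2D6: 0.65 × 0.04 = 0.026
CYP1A2: 0.27 (unchanged)
Other: 0.08 (unchanged)
CL_new/CL_old = 0.026 + 0.27 + 0.08 = 0.376.
New average steady-state concentration = baseline ÷ relative clearance = 60.5 / 0.376 = 161 μg/mL.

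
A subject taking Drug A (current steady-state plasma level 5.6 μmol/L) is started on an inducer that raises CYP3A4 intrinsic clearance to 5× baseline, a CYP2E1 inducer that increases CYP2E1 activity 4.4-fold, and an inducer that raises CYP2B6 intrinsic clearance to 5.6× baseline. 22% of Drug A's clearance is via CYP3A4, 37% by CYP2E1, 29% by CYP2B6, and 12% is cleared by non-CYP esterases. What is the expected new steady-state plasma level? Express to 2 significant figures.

The CYP3A4 pathway (22% of clearance) rises to 5× activity: 0.22 × 5 = 1.1.
The CYP2E1 pathway (37% of clearance) rises to 4.4× activity: 0.37 × 4.4 = 1.628.
The CYP2B6 pathway (29% of clearance) increases to 5.6× activity: 0.29 × 5.6 = 1.624.
The remaining 12% of clearance is unaffected.
Relative clearance = 1.1 + 1.628 + 1.624 + 0.12 = 4.472.
New steady-state plasma level = 5.6 / 4.472 = 1.3 μmol/L (concentration scales inversely with clearance).

1.3 μmol/L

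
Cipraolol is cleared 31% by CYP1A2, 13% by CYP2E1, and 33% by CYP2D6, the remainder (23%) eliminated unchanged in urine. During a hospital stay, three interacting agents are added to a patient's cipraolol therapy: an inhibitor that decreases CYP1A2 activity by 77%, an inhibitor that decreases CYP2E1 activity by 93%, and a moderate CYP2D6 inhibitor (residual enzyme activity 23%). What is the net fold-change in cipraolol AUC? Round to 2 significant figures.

2.6

The CYP1A2 pathway (31% of clearance) falls to 0.23× activity: 0.31 × 0.23 = 0.0713.
The CYP2E1 pathway (13% of clearance) is reduced to 0.07× activity: 0.13 × 0.07 = 0.0091.
The CYP2D6 pathway (33% of clearance) drops to 0.23× activity: 0.33 × 0.23 = 0.0759.
Non-CYP routes (23%) are unchanged.
CL_new/CL_old = 0.0713 + 0.0091 + 0.0759 + 0.23 = 0.3863.
Because AUC varies inversely with clearance, the combined effect is 1 / 0.3863 = 2.6.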